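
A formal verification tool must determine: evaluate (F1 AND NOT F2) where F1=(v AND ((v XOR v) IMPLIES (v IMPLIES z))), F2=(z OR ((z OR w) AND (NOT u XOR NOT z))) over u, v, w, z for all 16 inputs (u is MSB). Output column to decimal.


F1 = (v AND ((v XOR v) IMPLIES (v IMPLIES z)))
F2 = (z OR ((z OR w) AND (NOT u XOR NOT z)))
Counterexample to F1=>F2 is where F1=1 and F2=0.
Evaluate each row (bits = u,v,w,z, MSB first):
  row 0 [0000]: F1=0 F2=0 -> F1&~F2 -> 0
  row 1 [0001]: F1=0 F2=1 -> F1&~F2 -> 0
  row 2 [0010]: F1=0 F2=0 -> F1&~F2 -> 0
  row 3 [0011]: F1=0 F2=1 -> F1&~F2 -> 0
  row 4 [0100]: F1=1 F2=0 -> F1&~F2 -> 1
  row 5 [0101]: F1=1 F2=1 -> F1&~F2 -> 0
  row 6 [0110]: F1=1 F2=0 -> F1&~F2 -> 1
  row 7 [0111]: F1=1 F2=1 -> F1&~F2 -> 0
  row 8 [1000]: F1=0 F2=0 -> F1&~F2 -> 0
  row 9 [1001]: F1=0 F2=1 -> F1&~F2 -> 0
  row 10 [1010]: F1=0 F2=1 -> F1&~F2 -> 0
  row 11 [1011]: F1=0 F2=1 -> F1&~F2 -> 0
  row 12 [1100]: F1=1 F2=0 -> F1&~F2 -> 1
  row 13 [1101]: F1=1 F2=1 -> F1&~F2 -> 0
  row 14 [1110]: F1=1 F2=1 -> F1&~F2 -> 0
  row 15 [1111]: F1=1 F2=1 -> F1&~F2 -> 0
Full result column, 4 rows per line (u,v fixed per line; w,z runs 00..11 left to right):
  rows 0-3 [u,v=00]: 0000  = hex 0
  rows 4-7 [u,v=01]: 1010  = hex A
  rows 8-11 [u,v=10]: 0000  = hex 0
  rows 12-15 [u,v=11]: 1000  = hex 8
Counterexample vector (row 0 .. row 15) = 0000101000001000
Output column grouped in 4s = 0000 1010 0000 1000 = 0x0A08
Convert to decimal digit by digit (value = value*16 + digit):
  0 -> 0
  0*16 + 10 (A) = 10
  10*16 + 0 = 160
  160*16 + 8 = 2568
Decimal = 2568

2568


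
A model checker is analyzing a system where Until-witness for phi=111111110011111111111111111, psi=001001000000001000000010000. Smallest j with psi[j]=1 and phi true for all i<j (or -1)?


(phi U psi) at 0: need smallest j with psi[j]=1 and phi[i]=1 for all i in [0,j).
Scan from step 0:
  step 0: phi=1, psi=0 -> continue
  step 1: phi=1, psi=0 -> continue
  step 2: psi=1 and phi held for [0,2) -> witness found
Witness step = 2

2


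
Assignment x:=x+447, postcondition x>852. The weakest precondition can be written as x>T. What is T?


Formula: wp(x:=E, P) = P[E/x] (substitute E for x in postcondition)
Step 1: Postcondition: x>852
Step 2: Substitute x+447 for x: x+447>852
Step 3: Solve for x: x > 852-447 = 405

405


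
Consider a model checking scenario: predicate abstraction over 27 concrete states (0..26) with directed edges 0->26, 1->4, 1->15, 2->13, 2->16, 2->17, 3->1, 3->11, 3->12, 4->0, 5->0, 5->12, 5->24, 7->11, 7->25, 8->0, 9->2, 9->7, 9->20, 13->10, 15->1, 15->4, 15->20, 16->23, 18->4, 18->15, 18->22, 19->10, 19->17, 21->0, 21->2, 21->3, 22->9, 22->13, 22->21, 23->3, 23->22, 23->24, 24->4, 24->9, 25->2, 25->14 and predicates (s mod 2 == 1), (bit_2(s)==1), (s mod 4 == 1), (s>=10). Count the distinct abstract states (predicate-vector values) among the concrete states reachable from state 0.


BFS from 0:
Concrete reachable: {0, 26}
Abstract via predicates (s mod 2 == 1), (bit_2(s)==1), (s mod 4 == 1), (s>=10):
  (0,0,0,0) <- {0}
  (0,0,0,1) <- {26}
Distinct abstract states = 2

2


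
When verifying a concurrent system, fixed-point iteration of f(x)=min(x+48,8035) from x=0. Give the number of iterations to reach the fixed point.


Step 1: x=0, cap=8035, increment=48
Step 2: x grows by 48 each step until capped at 8035; fixed point is x=8035
Step 3: iterations = ceil(8035/48) = 168

168


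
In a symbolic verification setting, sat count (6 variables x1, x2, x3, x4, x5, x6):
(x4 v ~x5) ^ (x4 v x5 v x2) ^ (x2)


CNF with 3 clauses over 6 vars (64 assignments).
An assignment satisfies CNF iff every clause has >=1 true literal.
Check each row (bits = x1,x2,x3,x4,x5,x6; clause T/F shown):
  row 0 [000000]: clauses=TFF -> 0
  row 1 [000001]: clauses=TFF -> 0
  row 2 [000010]: clauses=FTF -> 0
  row 3 [000011]: clauses=FTF -> 0
  row 4 [000100]: clauses=TTF -> 0
  (every remaining row is evaluated the same way; all 64 results are listed next)
Full result column, 8 rows per line (x1,x2,x3 fixed per line; x4,x5,x6 runs 000..111 left to right):
  rows 0-7 [x1,x2,x3=000]: 00000000  (ones: 0)
  rows 8-15 [x1,x2,x3=001]: 00000000  (ones: 0)
  rows 16-23 [x1,x2,x3=010]: 11001111  (ones: 6)
  rows 24-31 [x1,x2,x3=011]: 11001111  (ones: 6)
  rows 32-39 [x1,x2,x3=100]: 00000000  (ones: 0)
  rows 40-47 [x1,x2,x3=101]: 00000000  (ones: 0)
  rows 48-55 [x1,x2,x3=110]: 11001111  (ones: 6)
  rows 56-63 [x1,x2,x3=111]: 11001111  (ones: 6)
Satisfying assignments = 0+0+6+6+0+0+6+6 = 24

24


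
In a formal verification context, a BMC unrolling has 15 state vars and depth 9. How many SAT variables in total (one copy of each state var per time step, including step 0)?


BMC unrolls to depth k, creating one copy of each state var for steps 0..k.
Step count = 9 + 1 = 10 (steps 0 through 9)
Vars per step = 15
Total = 15 * 10 = 150

150


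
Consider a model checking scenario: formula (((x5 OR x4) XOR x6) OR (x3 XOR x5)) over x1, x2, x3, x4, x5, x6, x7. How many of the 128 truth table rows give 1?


Formula: (((x5 OR x4) XOR x6) OR (x3 XOR x5)) over 7 vars (128 rows)
Evaluate each row (x1, x2, x3, x4, x5, x6, x7 as bits, MSB first):
  row 0 [0000000]: (((0 OR 0) XOR 0) OR (0 XOR 0)) -> 0
  row 1 [0000001]: (((0 OR 0) XOR 0) OR (0 XOR 0)) -> 0
  row 2 [0000010]: (((0 OR 0) XOR 1) OR (0 XOR 0)) -> 1
  row 3 [0000011]: (((0 OR 0) XOR 1) OR (0 XOR 0)) -> 1
  row 4 [0000100]: (((1 OR 0) XOR 0) OR (0 XOR 1)) -> 1
  (every remaining row is evaluated the same way; all 128 results are listed next)
Full result column, 8 rows per line (x1,x2,x3,x4 fixed per line; x5,x6,x7 runs 000..111 left to right):
  rows 0-7 [x1,x2,x3,x4=0000]: 00111111  (ones: 6)
  rows 8-15 [x1,x2,x3,x4=0001]: 11001111  (ones: 6)
  rows 16-23 [x1,x2,x3,x4=0010]: 11111100  (ones: 6)
  rows 24-31 [x1,x2,x3,x4=0011]: 11111100  (ones: 6)
  rows 32-39 [x1,x2,x3,x4=0100]: 00111111  (ones: 6)
  rows 40-47 [x1,x2,x3,x4=0101]: 11001111  (ones: 6)
  rows 48-55 [x1,x2,x3,x4=0110]: 11111100  (ones: 6)
  rows 56-63 [x1,x2,x3,x4=0111]: 11111100  (ones: 6)
  rows 64-71 [x1,x2,x3,x4=1000]: 00111111  (ones: 6)
  rows 72-79 [x1,x2,x3,x4=1001]: 11001111  (ones: 6)
  rows 80-87 [x1,x2,x3,x4=1010]: 11111100  (ones: 6)
  rows 88-95 [x1,x2,x3,x4=1011]: 11111100  (ones: 6)
  rows 96-103 [x1,x2,x3,x4=1100]: 00111111  (ones: 6)
  rows 104-111 [x1,x2,x3,x4=1101]: 11001111  (ones: 6)
  rows 112-119 [x1,x2,x3,x4=1110]: 11111100  (ones: 6)
  rows 120-127 [x1,x2,x3,x4=1111]: 11111100  (ones: 6)
Count of 1-rows = 6+6+6+6+6+6+6+6+6+6+6+6+6+6+6+6 = 96

96


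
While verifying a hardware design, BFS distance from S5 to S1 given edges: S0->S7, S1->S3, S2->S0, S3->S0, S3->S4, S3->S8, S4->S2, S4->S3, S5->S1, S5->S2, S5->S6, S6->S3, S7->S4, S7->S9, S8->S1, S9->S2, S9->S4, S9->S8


BFS layer-by-layer from S5:
  dist 0: {S5}
  dist 1: {S1, S2, S6}
  -> S1 reached at distance 1
Shortest path length = 1

1


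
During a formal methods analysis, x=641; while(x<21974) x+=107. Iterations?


Step 1: x goes from 641 toward 21974 by 107; the body runs while x<21974, so iterations = ceil((bound-start)/step)
Step 2: Distance=21333
Step 3: ceil(21333/107)=200

200


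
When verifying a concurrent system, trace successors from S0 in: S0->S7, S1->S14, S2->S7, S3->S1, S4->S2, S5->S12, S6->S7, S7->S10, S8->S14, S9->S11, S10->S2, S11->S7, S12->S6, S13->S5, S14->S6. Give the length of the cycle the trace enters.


Trace from S0 until a state repeats:
  S0 -> S7 -> S10 -> S2 -> S7
S7 first seen at step 1, revisited at step 4.
Cycle length = 4 - 1 = 3

3


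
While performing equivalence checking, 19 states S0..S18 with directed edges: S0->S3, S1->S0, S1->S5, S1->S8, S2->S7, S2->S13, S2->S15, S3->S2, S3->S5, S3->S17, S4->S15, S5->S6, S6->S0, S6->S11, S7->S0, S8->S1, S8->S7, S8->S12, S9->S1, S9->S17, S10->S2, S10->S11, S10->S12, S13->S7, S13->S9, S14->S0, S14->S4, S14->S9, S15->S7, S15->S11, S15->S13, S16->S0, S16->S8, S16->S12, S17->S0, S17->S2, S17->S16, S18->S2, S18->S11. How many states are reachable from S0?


BFS from S0:
  layer 0: {S0}
  layer 1: {S3}
  layer 2: {S2, S5, S17}
  layer 3: {S6, S7, S13, S15, S16}
  layer 4: {S8, S9, S11, S12}
  layer 5: {S1}
Reachable set: {S0, S1, S2, S3, S5, S6, S7, S8, S9, S11, S12, S13, S15, S16, S17}
Count = 15

15


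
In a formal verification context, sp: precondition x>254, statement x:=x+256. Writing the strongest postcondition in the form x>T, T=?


Formula: sp(P, x:=E) = exists old_x. (x = E[old_x/x]) AND P[old_x/x] (old_x is the value of x before the assignment; eliminate old_x by solving x = E[old_x/x] for old_x)
Step 1: Precondition P: x>254, i.e. old_x > 254
Step 2: Assignment gives x = old_x + 256, so old_x = x - 256
Step 3: Substitute into P: x - 256 > 254
Step 4: Simplify: x > 254+256 = 510

510


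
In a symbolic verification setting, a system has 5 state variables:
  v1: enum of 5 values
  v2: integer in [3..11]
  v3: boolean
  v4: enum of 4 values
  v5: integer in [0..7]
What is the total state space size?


State space = product of domain sizes of all variables.
Domain sizes:
  v1 (enum of 5 values): 5
  v2 (integer in [3..11]): 9
  v3 (boolean): 2
  v4 (enum of 4 values): 4
  v5 (integer in [0..7]): 8
Product = 5 * 9 * 2 * 4 * 8 = 2880

2880


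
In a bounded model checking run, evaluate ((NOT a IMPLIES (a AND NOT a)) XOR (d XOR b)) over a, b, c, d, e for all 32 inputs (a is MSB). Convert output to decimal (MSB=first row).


Formula: ((NOT a IMPLIES (a AND NOT a)) XOR (d XOR b)) over a, b, c, d, e (32 rows)
Evaluate each row (bits = a,b,c,d,e, MSB first):
  row 0 [00000]: ((NOT 0 IMPLIES (0 AND NOT 0)) XOR (0 XOR 0)) -> 0
  row 1 [00001]: ((NOT 0 IMPLIES (0 AND NOT 0)) XOR (0 XOR 0)) -> 0
  row 2 [00010]: ((NOT 0 IMPLIES (0 AND NOT 0)) XOR (1 XOR 0)) -> 1
  row 3 [00011]: ((NOT 0 IMPLIES (0 AND NOT 0)) XOR (1 XOR 0)) -> 1
  row 4 [00100]: ((NOT 0 IMPLIES (0 AND NOT 0)) XOR (0 XOR 0)) -> 0
  row 5 [00101]: ((NOT 0 IMPLIES (0 AND NOT 0)) XOR (0 XOR 0)) -> 0
  row 6 [00110]: ((NOT 0 IMPLIES (0 AND NOT 0)) XOR (1 XOR 0)) -> 1
  row 7 [00111]: ((NOT 0 IMPLIES (0 AND NOT 0)) XOR (1 XOR 0)) -> 1
  row 8 [01000]: ((NOT 0 IMPLIES (0 AND NOT 0)) XOR (0 XOR 1)) -> 1
  row 9 [01001]: ((NOT 0 IMPLIES (0 AND NOT 0)) XOR (0 XOR 1)) -> 1
  row 10 [01010]: ((NOT 0 IMPLIES (0 AND NOT 0)) XOR (1 XOR 1)) -> 0
  row 11 [01011]: ((NOT 0 IMPLIES (0 AND NOT 0)) XOR (1 XOR 1)) -> 0
  row 12 [01100]: ((NOT 0 IMPLIES (0 AND NOT 0)) XOR (0 XOR 1)) -> 1
  row 13 [01101]: ((NOT 0 IMPLIES (0 AND NOT 0)) XOR (0 XOR 1)) -> 1
  row 14 [01110]: ((NOT 0 IMPLIES (0 AND NOT 0)) XOR (1 XOR 1)) -> 0
  row 15 [01111]: ((NOT 0 IMPLIES (0 AND NOT 0)) XOR (1 XOR 1)) -> 0
  row 16 [10000]: ((NOT 1 IMPLIES (1 AND NOT 1)) XOR (0 XOR 0)) -> 1
  row 17 [10001]: ((NOT 1 IMPLIES (1 AND NOT 1)) XOR (0 XOR 0)) -> 1
  row 18 [10010]: ((NOT 1 IMPLIES (1 AND NOT 1)) XOR (1 XOR 0)) -> 0
  row 19 [10011]: ((NOT 1 IMPLIES (1 AND NOT 1)) XOR (1 XOR 0)) -> 0
  row 20 [10100]: ((NOT 1 IMPLIES (1 AND NOT 1)) XOR (0 XOR 0)) -> 1
  row 21 [10101]: ((NOT 1 IMPLIES (1 AND NOT 1)) XOR (0 XOR 0)) -> 1
  row 22 [10110]: ((NOT 1 IMPLIES (1 AND NOT 1)) XOR (1 XOR 0)) -> 0
  row 23 [10111]: ((NOT 1 IMPLIES (1 AND NOT 1)) XOR (1 XOR 0)) -> 0
  row 24 [11000]: ((NOT 1 IMPLIES (1 AND NOT 1)) XOR (0 XOR 1)) -> 0
  row 25 [11001]: ((NOT 1 IMPLIES (1 AND NOT 1)) XOR (0 XOR 1)) -> 0
  row 26 [11010]: ((NOT 1 IMPLIES (1 AND NOT 1)) XOR (1 XOR 1)) -> 1
  row 27 [11011]: ((NOT 1 IMPLIES (1 AND NOT 1)) XOR (1 XOR 1)) -> 1
  row 28 [11100]: ((NOT 1 IMPLIES (1 AND NOT 1)) XOR (0 XOR 1)) -> 0
  row 29 [11101]: ((NOT 1 IMPLIES (1 AND NOT 1)) XOR (0 XOR 1)) -> 0
  row 30 [11110]: ((NOT 1 IMPLIES (1 AND NOT 1)) XOR (1 XOR 1)) -> 1
  row 31 [11111]: ((NOT 1 IMPLIES (1 AND NOT 1)) XOR (1 XOR 1)) -> 1
Full result column, 4 rows per line (a,b,c fixed per line; d,e runs 00..11 left to right):
  rows 0-3 [a,b,c=000]: 0011  = hex 3
  rows 4-7 [a,b,c=001]: 0011  = hex 3
  rows 8-11 [a,b,c=010]: 1100  = hex C
  rows 12-15 [a,b,c=011]: 1100  = hex C
  rows 16-19 [a,b,c=100]: 1100  = hex C
  rows 20-23 [a,b,c=101]: 1100  = hex C
  rows 24-27 [a,b,c=110]: 0011  = hex 3
  rows 28-31 [a,b,c=111]: 0011  = hex 3
Output column (row 0 .. row 31) = 00110011110011001100110000110011
Output column grouped in 4s = 0011 0011 1100 1100 1100 1100 0011 0011 = 0x33CCCC33
Convert to decimal digit by digit (value = value*16 + digit):
  3 -> 3
  3*16 + 3 = 51
  51*16 + 12 (C) = 828
  828*16 + 12 (C) = 13260
  13260*16 + 12 (C) = 212172
  212172*16 + 12 (C) = 3394764
  3394764*16 + 3 = 54316227
  54316227*16 + 3 = 869059635
Decimal = 869059635

869059635


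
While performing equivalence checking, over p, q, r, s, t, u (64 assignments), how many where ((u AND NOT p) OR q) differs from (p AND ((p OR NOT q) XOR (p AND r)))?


F1 = ((u AND NOT p) OR q)
F2 = (p AND ((p OR NOT q) XOR (p AND r)))
Evaluate both on each of 64 rows (bits = p,q,r,s,t,u):
  row 0 [000000]: F1=0 F2=0 -> 0
  row 1 [000001]: F1=1 F2=0 (differ) -> 1
  row 2 [000010]: F1=0 F2=0 -> 0
  row 3 [000011]: F1=1 F2=0 (differ) -> 1
  row 4 [000100]: F1=0 F2=0 -> 0
  (every remaining row is evaluated the same way; all 64 results are listed next)
Full result column, 8 rows per line (p,q,r fixed per line; s,t,u runs 000..111 left to right):
  rows 0-7 [p,q,r=000]: 01010101  (ones: 4)
  rows 8-15 [p,q,r=001]: 01010101  (ones: 4)
  rows 16-23 [p,q,r=010]: 11111111  (ones: 8)
  rows 24-31 [p,q,r=011]: 11111111  (ones: 8)
  rows 32-39 [p,q,r=100]: 11111111  (ones: 8)
  rows 40-47 [p,q,r=101]: 00000000  (ones: 0)
  rows 48-55 [p,q,r=110]: 00000000  (ones: 0)
  rows 56-63 [p,q,r=111]: 11111111  (ones: 8)
Disagreements = 4+4+8+8+8+0+0+8 = 40

40


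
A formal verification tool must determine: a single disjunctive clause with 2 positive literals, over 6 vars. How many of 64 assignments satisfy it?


Step 1: Total=2^6=64
Step 2: Unsat when all 2 false: 2^4=16
Step 3: Sat=64-16=48

48


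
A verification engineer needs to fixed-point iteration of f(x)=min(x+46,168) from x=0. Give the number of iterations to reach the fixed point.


Step 1: x=0, cap=168, increment=46
Step 2: x grows by 46 each step until capped at 168; fixed point is x=168
Step 3: iterations = ceil(168/46) = 4

4


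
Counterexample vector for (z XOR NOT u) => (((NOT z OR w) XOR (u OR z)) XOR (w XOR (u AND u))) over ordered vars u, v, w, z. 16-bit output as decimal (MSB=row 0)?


F1 = (z XOR NOT u)
F2 = (((NOT z OR w) XOR (u OR z)) XOR (w XOR (u AND u)))
Counterexample to F1=>F2 is where F1=1 and F2=0.
Evaluate each row (bits = u,v,w,z, MSB first):
  row 0 [0000]: F1=1 F2=1 -> F1&~F2 -> 0
  row 1 [0001]: F1=0 F2=1 -> F1&~F2 -> 0
  row 2 [0010]: F1=1 F2=0 -> F1&~F2 -> 1
  row 3 [0011]: F1=0 F2=1 -> F1&~F2 -> 0
  row 4 [0100]: F1=1 F2=1 -> F1&~F2 -> 0
  row 5 [0101]: F1=0 F2=1 -> F1&~F2 -> 0
  row 6 [0110]: F1=1 F2=0 -> F1&~F2 -> 1
  row 7 [0111]: F1=0 F2=1 -> F1&~F2 -> 0
  row 8 [1000]: F1=0 F2=1 -> F1&~F2 -> 0
  row 9 [1001]: F1=1 F2=0 -> F1&~F2 -> 1
  row 10 [1010]: F1=0 F2=0 -> F1&~F2 -> 0
  row 11 [1011]: F1=1 F2=0 -> F1&~F2 -> 1
  row 12 [1100]: F1=0 F2=1 -> F1&~F2 -> 0
  row 13 [1101]: F1=1 F2=0 -> F1&~F2 -> 1
  row 14 [1110]: F1=0 F2=0 -> F1&~F2 -> 0
  row 15 [1111]: F1=1 F2=0 -> F1&~F2 -> 1
Full result column, 4 rows per line (u,v fixed per line; w,z runs 00..11 left to right):
  rows 0-3 [u,v=00]: 0010  = hex 2
  rows 4-7 [u,v=01]: 0010  = hex 2
  rows 8-11 [u,v=10]: 0101  = hex 5
  rows 12-15 [u,v=11]: 0101  = hex 5
Counterexample vector (row 0 .. row 15) = 0010001001010101
Output column grouped in 4s = 0010 0010 0101 0101 = 0x2255
Convert to decimal digit by digit (value = value*16 + digit):
  2 -> 2
  2*16 + 2 = 34
  34*16 + 5 = 549
  549*16 + 5 = 8789
Decimal = 8789

8789


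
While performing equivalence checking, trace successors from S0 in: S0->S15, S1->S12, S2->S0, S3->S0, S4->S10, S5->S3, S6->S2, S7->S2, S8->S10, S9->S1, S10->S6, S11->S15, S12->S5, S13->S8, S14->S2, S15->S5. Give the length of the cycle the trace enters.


Trace from S0 until a state repeats:
  S0 -> S15 -> S5 -> S3 -> S0
S0 first seen at step 0, revisited at step 4.
Cycle length = 4 - 0 = 4

4


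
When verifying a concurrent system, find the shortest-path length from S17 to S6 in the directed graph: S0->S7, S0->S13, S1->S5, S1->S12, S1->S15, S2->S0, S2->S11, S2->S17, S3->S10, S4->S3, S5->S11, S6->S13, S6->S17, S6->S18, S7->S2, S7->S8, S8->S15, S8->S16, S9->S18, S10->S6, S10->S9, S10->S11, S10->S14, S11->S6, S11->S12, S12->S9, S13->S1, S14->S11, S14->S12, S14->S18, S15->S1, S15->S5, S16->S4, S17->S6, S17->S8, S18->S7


BFS layer-by-layer from S17:
  dist 0: {S17}
  dist 1: {S6, S8}
  -> S6 reached at distance 1
Shortest path length = 1

1


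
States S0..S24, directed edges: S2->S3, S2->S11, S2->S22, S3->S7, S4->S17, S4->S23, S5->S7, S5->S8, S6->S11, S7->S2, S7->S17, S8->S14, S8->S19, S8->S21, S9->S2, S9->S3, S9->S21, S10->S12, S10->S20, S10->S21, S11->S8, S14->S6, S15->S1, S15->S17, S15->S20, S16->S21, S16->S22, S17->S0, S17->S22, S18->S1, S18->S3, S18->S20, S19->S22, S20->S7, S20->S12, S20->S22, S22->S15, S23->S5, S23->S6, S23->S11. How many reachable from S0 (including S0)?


BFS from S0:
  layer 0: {S0}
Reachable set: {S0}
Count = 1

1


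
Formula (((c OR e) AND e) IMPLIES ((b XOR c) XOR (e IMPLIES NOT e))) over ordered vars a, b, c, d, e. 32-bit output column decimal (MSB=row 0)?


Formula: (((c OR e) AND e) IMPLIES ((b XOR c) XOR (e IMPLIES NOT e))) over a, b, c, d, e (32 rows)
Evaluate each row (bits = a,b,c,d,e, MSB first):
  row 0 [00000]: (((0 OR 0) AND 0) IMPLIES ((0 XOR 0) XOR (0 IMPLIES NOT 0))) -> 1
  row 1 [00001]: (((0 OR 1) AND 1) IMPLIES ((0 XOR 0) XOR (1 IMPLIES NOT 1))) -> 0
  row 2 [00010]: (((0 OR 0) AND 0) IMPLIES ((0 XOR 0) XOR (0 IMPLIES NOT 0))) -> 1
  row 3 [00011]: (((0 OR 1) AND 1) IMPLIES ((0 XOR 0) XOR (1 IMPLIES NOT 1))) -> 0
  row 4 [00100]: (((1 OR 0) AND 0) IMPLIES ((0 XOR 1) XOR (0 IMPLIES NOT 0))) -> 1
  row 5 [00101]: (((1 OR 1) AND 1) IMPLIES ((0 XOR 1) XOR (1 IMPLIES NOT 1))) -> 1
  row 6 [00110]: (((1 OR 0) AND 0) IMPLIES ((0 XOR 1) XOR (0 IMPLIES NOT 0))) -> 1
  row 7 [00111]: (((1 OR 1) AND 1) IMPLIES ((0 XOR 1) XOR (1 IMPLIES NOT 1))) -> 1
  row 8 [01000]: (((0 OR 0) AND 0) IMPLIES ((1 XOR 0) XOR (0 IMPLIES NOT 0))) -> 1
  row 9 [01001]: (((0 OR 1) AND 1) IMPLIES ((1 XOR 0) XOR (1 IMPLIES NOT 1))) -> 1
  row 10 [01010]: (((0 OR 0) AND 0) IMPLIES ((1 XOR 0) XOR (0 IMPLIES NOT 0))) -> 1
  row 11 [01011]: (((0 OR 1) AND 1) IMPLIES ((1 XOR 0) XOR (1 IMPLIES NOT 1))) -> 1
  row 12 [01100]: (((1 OR 0) AND 0) IMPLIES ((1 XOR 1) XOR (0 IMPLIES NOT 0))) -> 1
  row 13 [01101]: (((1 OR 1) AND 1) IMPLIES ((1 XOR 1) XOR (1 IMPLIES NOT 1))) -> 0
  row 14 [01110]: (((1 OR 0) AND 0) IMPLIES ((1 XOR 1) XOR (0 IMPLIES NOT 0))) -> 1
  row 15 [01111]: (((1 OR 1) AND 1) IMPLIES ((1 XOR 1) XOR (1 IMPLIES NOT 1))) -> 0
  row 16 [10000]: (((0 OR 0) AND 0) IMPLIES ((0 XOR 0) XOR (0 IMPLIES NOT 0))) -> 1
  row 17 [10001]: (((0 OR 1) AND 1) IMPLIES ((0 XOR 0) XOR (1 IMPLIES NOT 1))) -> 0
  row 18 [10010]: (((0 OR 0) AND 0) IMPLIES ((0 XOR 0) XOR (0 IMPLIES NOT 0))) -> 1
  row 19 [10011]: (((0 OR 1) AND 1) IMPLIES ((0 XOR 0) XOR (1 IMPLIES NOT 1))) -> 0
  row 20 [10100]: (((1 OR 0) AND 0) IMPLIES ((0 XOR 1) XOR (0 IMPLIES NOT 0))) -> 1
  row 21 [10101]: (((1 OR 1) AND 1) IMPLIES ((0 XOR 1) XOR (1 IMPLIES NOT 1))) -> 1
  row 22 [10110]: (((1 OR 0) AND 0) IMPLIES ((0 XOR 1) XOR (0 IMPLIES NOT 0))) -> 1
  row 23 [10111]: (((1 OR 1) AND 1) IMPLIES ((0 XOR 1) XOR (1 IMPLIES NOT 1))) -> 1
  row 24 [11000]: (((0 OR 0) AND 0) IMPLIES ((1 XOR 0) XOR (0 IMPLIES NOT 0))) -> 1
  row 25 [11001]: (((0 OR 1) AND 1) IMPLIES ((1 XOR 0) XOR (1 IMPLIES NOT 1))) -> 1
  row 26 [11010]: (((0 OR 0) AND 0) IMPLIES ((1 XOR 0) XOR (0 IMPLIES NOT 0))) -> 1
  row 27 [11011]: (((0 OR 1) AND 1) IMPLIES ((1 XOR 0) XOR (1 IMPLIES NOT 1))) -> 1
  row 28 [11100]: (((1 OR 0) AND 0) IMPLIES ((1 XOR 1) XOR (0 IMPLIES NOT 0))) -> 1
  row 29 [11101]: (((1 OR 1) AND 1) IMPLIES ((1 XOR 1) XOR (1 IMPLIES NOT 1))) -> 0
  row 30 [11110]: (((1 OR 0) AND 0) IMPLIES ((1 XOR 1) XOR (0 IMPLIES NOT 0))) -> 1
  row 31 [11111]: (((1 OR 1) AND 1) IMPLIES ((1 XOR 1) XOR (1 IMPLIES NOT 1))) -> 0
Full result column, 4 rows per line (a,b,c fixed per line; d,e runs 00..11 left to right):
  rows 0-3 [a,b,c=000]: 1010  = hex A
  rows 4-7 [a,b,c=001]: 1111  = hex F
  rows 8-11 [a,b,c=010]: 1111  = hex F
  rows 12-15 [a,b,c=011]: 1010  = hex A
  rows 16-19 [a,b,c=100]: 1010  = hex A
  rows 20-23 [a,b,c=101]: 1111  = hex F
  rows 24-27 [a,b,c=110]: 1111  = hex F
  rows 28-31 [a,b,c=111]: 1010  = hex A
Output column (row 0 .. row 31) = 10101111111110101010111111111010
Output column grouped in 4s = 1010 1111 1111 1010 1010 1111 1111 1010 = 0xAFFAAFFA
Convert to decimal digit by digit (value = value*16 + digit):
  A -> 10
  10*16 + 15 (F) = 175
  175*16 + 15 (F) = 2815
  2815*16 + 10 (A) = 45050
  45050*16 + 10 (A) = 720810
  720810*16 + 15 (F) = 11532975
  11532975*16 + 15 (F) = 184527615
  184527615*16 + 10 (A) = 2952441850
Decimal = 2952441850

2952441850


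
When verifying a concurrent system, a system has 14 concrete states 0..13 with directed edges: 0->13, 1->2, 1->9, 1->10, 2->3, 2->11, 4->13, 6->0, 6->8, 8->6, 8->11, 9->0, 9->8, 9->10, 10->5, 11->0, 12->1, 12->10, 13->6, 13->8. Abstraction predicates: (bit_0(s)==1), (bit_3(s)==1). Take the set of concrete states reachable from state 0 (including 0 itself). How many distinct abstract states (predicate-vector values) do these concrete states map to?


BFS from 0:
Concrete reachable: {0, 6, 8, 11, 13}
Abstract via predicates (bit_0(s)==1), (bit_3(s)==1):
  (0,0) <- {0, 6}
  (0,1) <- {8}
  (1,1) <- {11, 13}
Distinct abstract states = 3

3


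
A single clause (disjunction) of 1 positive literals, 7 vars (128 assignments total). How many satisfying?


Step 1: Total=2^7=128
Step 2: Unsat when all 1 false: 2^6=64
Step 3: Sat=128-64=64

64


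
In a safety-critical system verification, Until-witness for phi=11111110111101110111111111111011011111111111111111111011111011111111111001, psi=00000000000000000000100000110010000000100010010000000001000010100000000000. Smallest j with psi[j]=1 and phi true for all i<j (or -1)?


(phi U psi) at 0: need smallest j with psi[j]=1 and phi[i]=1 for all i in [0,j).
Scan from step 0:
  step 0: phi=1, psi=0 -> continue
  step 1: phi=1, psi=0 -> continue
  step 2: phi=1, psi=0 -> continue
  step 3: phi=1, psi=0 -> continue
  step 7: phi=0 -> phi-prefix broken from here
  step 20: psi=1 but phi already failed -> not a witness
  step 26: psi=1 but phi already failed -> not a witness
  step 27: psi=1 but phi already failed -> not a witness
  step 30: psi=1 but phi already failed -> not a witness
  step 38: psi=1 but phi already failed -> not a witness
  step 42: psi=1 but phi already failed -> not a witness
  step 45: psi=1 but phi already failed -> not a witness
  step 55: psi=1 but phi already failed -> not a witness
  step 60: psi=1 but phi already failed -> not a witness
  step 62: psi=1 but phi already failed -> not a witness
  end of trace: no witness -> -1
Witness step = -1

-1


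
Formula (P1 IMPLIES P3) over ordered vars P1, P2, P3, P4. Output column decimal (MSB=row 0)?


Formula: (P1 IMPLIES P3) over P1, P2, P3, P4 (16 rows)
Evaluate each row (bits = P1,P2,P3,P4, MSB first):
  row 0 [0000]: (0 IMPLIES 0) -> 1
  row 1 [0001]: (0 IMPLIES 0) -> 1
  row 2 [0010]: (0 IMPLIES 1) -> 1
  row 3 [0011]: (0 IMPLIES 1) -> 1
  row 4 [0100]: (0 IMPLIES 0) -> 1
  row 5 [0101]: (0 IMPLIES 0) -> 1
  row 6 [0110]: (0 IMPLIES 1) -> 1
  row 7 [0111]: (0 IMPLIES 1) -> 1
  row 8 [1000]: (1 IMPLIES 0) -> 0
  row 9 [1001]: (1 IMPLIES 0) -> 0
  row 10 [1010]: (1 IMPLIES 1) -> 1
  row 11 [1011]: (1 IMPLIES 1) -> 1
  row 12 [1100]: (1 IMPLIES 0) -> 0
  row 13 [1101]: (1 IMPLIES 0) -> 0
  row 14 [1110]: (1 IMPLIES 1) -> 1
  row 15 [1111]: (1 IMPLIES 1) -> 1
Full result column, 4 rows per line (P1,P2 fixed per line; P3,P4 runs 00..11 left to right):
  rows 0-3 [P1,P2=00]: 1111  = hex F
  rows 4-7 [P1,P2=01]: 1111  = hex F
  rows 8-11 [P1,P2=10]: 0011  = hex 3
  rows 12-15 [P1,P2=11]: 0011  = hex 3
Output column (row 0 .. row 15) = 1111111100110011
Output column grouped in 4s = 1111 1111 0011 0011 = 0xFF33
Convert to decimal digit by digit (value = value*16 + digit):
  F -> 15
  15*16 + 15 (F) = 255
  255*16 + 3 = 4083
  4083*16 + 3 = 65331
Decimal = 65331

65331


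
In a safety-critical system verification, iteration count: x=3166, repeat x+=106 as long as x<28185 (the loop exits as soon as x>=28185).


Step 1: x goes from 3166 toward 28185 by 106; the body runs while x<28185, so iterations = ceil((bound-start)/step)
Step 2: Distance=25019
Step 3: ceil(25019/106)=237

237


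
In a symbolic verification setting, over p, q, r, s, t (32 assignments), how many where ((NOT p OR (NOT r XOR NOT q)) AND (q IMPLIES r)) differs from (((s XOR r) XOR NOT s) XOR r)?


F1 = ((NOT p OR (NOT r XOR NOT q)) AND (q IMPLIES r))
F2 = (((s XOR r) XOR NOT s) XOR r)
Evaluate both on each of 32 rows (bits = p,q,r,s,t):
  row 0 [00000]: F1=1 F2=1 -> 0
  row 1 [00001]: F1=1 F2=1 -> 0
  row 2 [00010]: F1=1 F2=1 -> 0
  row 3 [00011]: F1=1 F2=1 -> 0
  row 4 [00100]: F1=1 F2=1 -> 0
  row 5 [00101]: F1=1 F2=1 -> 0
  row 6 [00110]: F1=1 F2=1 -> 0
  row 7 [00111]: F1=1 F2=1 -> 0
  row 8 [01000]: F1=0 F2=1 (differ) -> 1
  row 9 [01001]: F1=0 F2=1 (differ) -> 1
  row 10 [01010]: F1=0 F2=1 (differ) -> 1
  row 11 [01011]: F1=0 F2=1 (differ) -> 1
  row 12 [01100]: F1=1 F2=1 -> 0
  row 13 [01101]: F1=1 F2=1 -> 0
  row 14 [01110]: F1=1 F2=1 -> 0
  row 15 [01111]: F1=1 F2=1 -> 0
  row 16 [10000]: F1=0 F2=1 (differ) -> 1
  row 17 [10001]: F1=0 F2=1 (differ) -> 1
  row 18 [10010]: F1=0 F2=1 (differ) -> 1
  row 19 [10011]: F1=0 F2=1 (differ) -> 1
  row 20 [10100]: F1=1 F2=1 -> 0
  row 21 [10101]: F1=1 F2=1 -> 0
  row 22 [10110]: F1=1 F2=1 -> 0
  row 23 [10111]: F1=1 F2=1 -> 0
  row 24 [11000]: F1=0 F2=1 (differ) -> 1
  row 25 [11001]: F1=0 F2=1 (differ) -> 1
  row 26 [11010]: F1=0 F2=1 (differ) -> 1
  row 27 [11011]: F1=0 F2=1 (differ) -> 1
  row 28 [11100]: F1=0 F2=1 (differ) -> 1
  row 29 [11101]: F1=0 F2=1 (differ) -> 1
  row 30 [11110]: F1=0 F2=1 (differ) -> 1
  row 31 [11111]: F1=0 F2=1 (differ) -> 1
Full result column, 8 rows per line (p,q fixed per line; r,s,t runs 000..111 left to right):
  rows 0-7 [p,q=00]: 00000000  (ones: 0)
  rows 8-15 [p,q=01]: 11110000  (ones: 4)
  rows 16-23 [p,q=10]: 11110000  (ones: 4)
  rows 24-31 [p,q=11]: 11111111  (ones: 8)
Disagreements = 0+4+4+8 = 16

16


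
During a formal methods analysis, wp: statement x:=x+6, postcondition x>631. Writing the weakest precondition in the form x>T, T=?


Formula: wp(x:=E, P) = P[E/x] (substitute E for x in postcondition)
Step 1: Postcondition: x>631
Step 2: Substitute x+6 for x: x+6>631
Step 3: Solve for x: x > 631-6 = 625

625


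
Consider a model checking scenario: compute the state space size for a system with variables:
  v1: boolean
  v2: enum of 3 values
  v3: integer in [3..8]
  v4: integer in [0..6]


State space = product of domain sizes of all variables.
Domain sizes:
  v1 (boolean): 2
  v2 (enum of 3 values): 3
  v3 (integer in [3..8]): 6
  v4 (integer in [0..6]): 7
Product = 2 * 3 * 6 * 7 = 252

252


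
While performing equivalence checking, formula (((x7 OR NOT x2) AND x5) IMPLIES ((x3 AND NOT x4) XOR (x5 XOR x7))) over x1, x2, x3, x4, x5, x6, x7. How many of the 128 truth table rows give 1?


Formula: (((x7 OR NOT x2) AND x5) IMPLIES ((x3 AND NOT x4) XOR (x5 XOR x7))) over 7 vars (128 rows)
Evaluate each row (x1, x2, x3, x4, x5, x6, x7 as bits, MSB first):
  row 0 [0000000]: (((0 OR NOT 0) AND 0) IMPLIES ((0 AND NOT 0) XOR (0 XOR 0))) -> 1
  row 1 [0000001]: (((1 OR NOT 0) AND 0) IMPLIES ((0 AND NOT 0) XOR (0 XOR 1))) -> 1
  row 2 [0000010]: (((0 OR NOT 0) AND 0) IMPLIES ((0 AND NOT 0) XOR (0 XOR 0))) -> 1
  row 3 [0000011]: (((1 OR NOT 0) AND 0) IMPLIES ((0 AND NOT 0) XOR (0 XOR 1))) -> 1
  row 4 [0000100]: (((0 OR NOT 0) AND 1) IMPLIES ((0 AND NOT 0) XOR (1 XOR 0))) -> 1
  (every remaining row is evaluated the same way; all 128 results are listed next)
Full result column, 8 rows per line (x1,x2,x3,x4 fixed per line; x5,x6,x7 runs 000..111 left to right):
  rows 0-7 [x1,x2,x3,x4=0000]: 11111010  (ones: 6)
  rows 8-15 [x1,x2,x3,x4=0001]: 11111010  (ones: 6)
  rows 16-23 [x1,x2,x3,x4=0010]: 11110101  (ones: 6)
  rows 24-31 [x1,x2,x3,x4=0011]: 11111010  (ones: 6)
  rows 32-39 [x1,x2,x3,x4=0100]: 11111010  (ones: 6)
  rows 40-47 [x1,x2,x3,x4=0101]: 11111010  (ones: 6)
  rows 48-55 [x1,x2,x3,x4=0110]: 11111111  (ones: 8)
  rows 56-63 [x1,x2,x3,x4=0111]: 11111010  (ones: 6)
  rows 64-71 [x1,x2,x3,x4=1000]: 11111010  (ones: 6)
  rows 72-79 [x1,x2,x3,x4=1001]: 11111010  (ones: 6)
  rows 80-87 [x1,x2,x3,x4=1010]: 11110101  (ones: 6)
  rows 88-95 [x1,x2,x3,x4=1011]: 11111010  (ones: 6)
  rows 96-103 [x1,x2,x3,x4=1100]: 11111010  (ones: 6)
  rows 104-111 [x1,x2,x3,x4=1101]: 11111010  (ones: 6)
  rows 112-119 [x1,x2,x3,x4=1110]: 11111111  (ones: 8)
  rows 120-127 [x1,x2,x3,x4=1111]: 11111010  (ones: 6)
Count of 1-rows = 6+6+6+6+6+6+8+6+6+6+6+6+6+6+8+6 = 100

100


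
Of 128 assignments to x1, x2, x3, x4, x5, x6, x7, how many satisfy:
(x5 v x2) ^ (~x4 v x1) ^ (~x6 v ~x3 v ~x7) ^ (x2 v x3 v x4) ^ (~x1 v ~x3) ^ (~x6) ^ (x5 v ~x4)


CNF with 7 clauses over 7 vars (128 assignments).
An assignment satisfies CNF iff every clause has >=1 true literal.
Check each row (bits = x1,x2,x3,x4,x5,x6,x7; clause T/F shown):
  row 0 [0000000]: clauses=FTTFTTT -> 0
  row 1 [0000001]: clauses=FTTFTTT -> 0
  row 2 [0000010]: clauses=FTTFTFT -> 0
  row 3 [0000011]: clauses=FTTFTFT -> 0
  row 4 [0000100]: clauses=TTTFTTT -> 0
  (every remaining row is evaluated the same way; all 128 results are listed next)
Full result column, 8 rows per line (x1,x2,x3,x4 fixed per line; x5,x6,x7 runs 000..111 left to right):
  rows 0-7 [x1,x2,x3,x4=0000]: 00000000  (ones: 0)
  rows 8-15 [x1,x2,x3,x4=0001]: 00000000  (ones: 0)
  rows 16-23 [x1,x2,x3,x4=0010]: 00001100  (ones: 2)
  rows 24-31 [x1,x2,x3,x4=0011]: 00000000  (ones: 0)
  rows 32-39 [x1,x2,x3,x4=0100]: 11001100  (ones: 4)
  rows 40-47 [x1,x2,x3,x4=0101]: 00000000  (ones: 0)
  rows 48-55 [x1,x2,x3,x4=0110]: 11001100  (ones: 4)
  rows 56-63 [x1,x2,x3,x4=0111]: 00000000  (ones: 0)
  rows 64-71 [x1,x2,x3,x4=1000]: 00000000  (ones: 0)
  rows 72-79 [x1,x2,x3,x4=1001]: 00001100  (ones: 2)
  rows 80-87 [x1,x2,x3,x4=1010]: 00000000  (ones: 0)
  rows 88-95 [x1,x2,x3,x4=1011]: 00000000  (ones: 0)
  rows 96-103 [x1,x2,x3,x4=1100]: 11001100  (ones: 4)
  rows 104-111 [x1,x2,x3,x4=1101]: 00001100  (ones: 2)
  rows 112-119 [x1,x2,x3,x4=1110]: 00000000  (ones: 0)
  rows 120-127 [x1,x2,x3,x4=1111]: 00000000  (ones: 0)
Satisfying assignments = 0+0+2+0+4+0+4+0+0+2+0+0+4+2+0+0 = 18

18


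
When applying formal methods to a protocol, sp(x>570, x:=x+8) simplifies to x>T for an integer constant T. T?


Formula: sp(P, x:=E) = exists old_x. (x = E[old_x/x]) AND P[old_x/x] (old_x is the value of x before the assignment; eliminate old_x by solving x = E[old_x/x] for old_x)
Step 1: Precondition P: x>570, i.e. old_x > 570
Step 2: Assignment gives x = old_x + 8, so old_x = x - 8
Step 3: Substitute into P: x - 8 > 570
Step 4: Simplify: x > 570+8 = 578

578


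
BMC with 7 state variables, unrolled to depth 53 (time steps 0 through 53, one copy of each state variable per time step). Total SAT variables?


BMC unrolls to depth k, creating one copy of each state var for steps 0..k.
Step count = 53 + 1 = 54 (steps 0 through 53)
Vars per step = 7
Total = 7 * 54 = 378

378


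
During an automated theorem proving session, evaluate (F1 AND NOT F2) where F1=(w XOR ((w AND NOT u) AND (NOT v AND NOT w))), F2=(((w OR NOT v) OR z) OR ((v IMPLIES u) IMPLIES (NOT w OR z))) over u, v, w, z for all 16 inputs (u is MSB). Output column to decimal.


F1 = (w XOR ((w AND NOT u) AND (NOT v AND NOT w)))
F2 = (((w OR NOT v) OR z) OR ((v IMPLIES u) IMPLIES (NOT w OR z)))
Counterexample to F1=>F2 is where F1=1 and F2=0.
Evaluate each row (bits = u,v,w,z, MSB first):
  row 0 [0000]: F1=0 F2=1 -> F1&~F2 -> 0
  row 1 [0001]: F1=0 F2=1 -> F1&~F2 -> 0
  row 2 [0010]: F1=1 F2=1 -> F1&~F2 -> 0
  row 3 [0011]: F1=1 F2=1 -> F1&~F2 -> 0
  row 4 [0100]: F1=0 F2=1 -> F1&~F2 -> 0
  row 5 [0101]: F1=0 F2=1 -> F1&~F2 -> 0
  row 6 [0110]: F1=1 F2=1 -> F1&~F2 -> 0
  row 7 [0111]: F1=1 F2=1 -> F1&~F2 -> 0
  row 8 [1000]: F1=0 F2=1 -> F1&~F2 -> 0
  row 9 [1001]: F1=0 F2=1 -> F1&~F2 -> 0
  row 10 [1010]: F1=1 F2=1 -> F1&~F2 -> 0
  row 11 [1011]: F1=1 F2=1 -> F1&~F2 -> 0
  row 12 [1100]: F1=0 F2=1 -> F1&~F2 -> 0
  row 13 [1101]: F1=0 F2=1 -> F1&~F2 -> 0
  row 14 [1110]: F1=1 F2=1 -> F1&~F2 -> 0
  row 15 [1111]: F1=1 F2=1 -> F1&~F2 -> 0
Full result column, 4 rows per line (u,v fixed per line; w,z runs 00..11 left to right):
  rows 0-3 [u,v=00]: 0000  = hex 0
  rows 4-7 [u,v=01]: 0000  = hex 0
  rows 8-11 [u,v=10]: 0000  = hex 0
  rows 12-15 [u,v=11]: 0000  = hex 0
Counterexample vector (row 0 .. row 15) = 0000000000000000
Output column grouped in 4s = 0000 0000 0000 0000 = 0x0000
Convert to decimal digit by digit (value = value*16 + digit):
  0 -> 0
  0*16 + 0 = 0
  0*16 + 0 = 0
  0*16 + 0 = 0
Decimal = 0

0


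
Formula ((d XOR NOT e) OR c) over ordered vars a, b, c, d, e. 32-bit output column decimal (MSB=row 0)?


Formula: ((d XOR NOT e) OR c) over a, b, c, d, e (32 rows)
Evaluate each row (bits = a,b,c,d,e, MSB first):
  row 0 [00000]: ((0 XOR NOT 0) OR 0) -> 1
  row 1 [00001]: ((0 XOR NOT 1) OR 0) -> 0
  row 2 [00010]: ((1 XOR NOT 0) OR 0) -> 0
  row 3 [00011]: ((1 XOR NOT 1) OR 0) -> 1
  row 4 [00100]: ((0 XOR NOT 0) OR 1) -> 1
  row 5 [00101]: ((0 XOR NOT 1) OR 1) -> 1
  row 6 [00110]: ((1 XOR NOT 0) OR 1) -> 1
  row 7 [00111]: ((1 XOR NOT 1) OR 1) -> 1
  row 8 [01000]: ((0 XOR NOT 0) OR 0) -> 1
  row 9 [01001]: ((0 XOR NOT 1) OR 0) -> 0
  row 10 [01010]: ((1 XOR NOT 0) OR 0) -> 0
  row 11 [01011]: ((1 XOR NOT 1) OR 0) -> 1
  row 12 [01100]: ((0 XOR NOT 0) OR 1) -> 1
  row 13 [01101]: ((0 XOR NOT 1) OR 1) -> 1
  row 14 [01110]: ((1 XOR NOT 0) OR 1) -> 1
  row 15 [01111]: ((1 XOR NOT 1) OR 1) -> 1
  row 16 [10000]: ((0 XOR NOT 0) OR 0) -> 1
  row 17 [10001]: ((0 XOR NOT 1) OR 0) -> 0
  row 18 [10010]: ((1 XOR NOT 0) OR 0) -> 0
  row 19 [10011]: ((1 XOR NOT 1) OR 0) -> 1
  row 20 [10100]: ((0 XOR NOT 0) OR 1) -> 1
  row 21 [10101]: ((0 XOR NOT 1) OR 1) -> 1
  row 22 [10110]: ((1 XOR NOT 0) OR 1) -> 1
  row 23 [10111]: ((1 XOR NOT 1) OR 1) -> 1
  row 24 [11000]: ((0 XOR NOT 0) OR 0) -> 1
  row 25 [11001]: ((0 XOR NOT 1) OR 0) -> 0
  row 26 [11010]: ((1 XOR NOT 0) OR 0) -> 0
  row 27 [11011]: ((1 XOR NOT 1) OR 0) -> 1
  row 28 [11100]: ((0 XOR NOT 0) OR 1) -> 1
  row 29 [11101]: ((0 XOR NOT 1) OR 1) -> 1
  row 30 [11110]: ((1 XOR NOT 0) OR 1) -> 1
  row 31 [11111]: ((1 XOR NOT 1) OR 1) -> 1
Full result column, 4 rows per line (a,b,c fixed per line; d,e runs 00..11 left to right):
  rows 0-3 [a,b,c=000]: 1001  = hex 9
  rows 4-7 [a,b,c=001]: 1111  = hex F
  rows 8-11 [a,b,c=010]: 1001  = hex 9
  rows 12-15 [a,b,c=011]: 1111  = hex F
  rows 16-19 [a,b,c=100]: 1001  = hex 9
  rows 20-23 [a,b,c=101]: 1111  = hex F
  rows 24-27 [a,b,c=110]: 1001  = hex 9
  rows 28-31 [a,b,c=111]: 1111  = hex F
Output column (row 0 .. row 31) = 10011111100111111001111110011111
Output column grouped in 4s = 1001 1111 1001 1111 1001 1111 1001 1111 = 0x9F9F9F9F
Convert to decimal digit by digit (value = value*16 + digit):
  9 -> 9
  9*16 + 15 (F) = 159
  159*16 + 9 = 2553
  2553*16 + 15 (F) = 40863
  40863*16 + 9 = 653817
  653817*16 + 15 (F) = 10461087
  10461087*16 + 9 = 167377401
  167377401*16 + 15 (F) = 2678038431
Decimal = 2678038431

2678038431


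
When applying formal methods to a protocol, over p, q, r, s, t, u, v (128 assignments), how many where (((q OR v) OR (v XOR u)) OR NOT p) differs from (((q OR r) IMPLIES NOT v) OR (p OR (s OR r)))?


F1 = (((q OR v) OR (v XOR u)) OR NOT p)
F2 = (((q OR r) IMPLIES NOT v) OR (p OR (s OR r)))
Evaluate both on each of 128 rows (bits = p,q,r,s,t,u,v):
  row 0 [0000000]: F1=1 F2=1 -> 0
  row 1 [0000001]: F1=1 F2=1 -> 0
  row 2 [0000010]: F1=1 F2=1 -> 0
  row 3 [0000011]: F1=1 F2=1 -> 0
  row 4 [0000100]: F1=1 F2=1 -> 0
  (every remaining row is evaluated the same way; all 128 results are listed next)
Full result column, 8 rows per line (p,q,r,s fixed per line; t,u,v runs 000..111 left to right):
  rows 0-7 [p,q,r,s=0000]: 00000000  (ones: 0)
  rows 8-15 [p,q,r,s=0001]: 00000000  (ones: 0)
  rows 16-23 [p,q,r,s=0010]: 00000000  (ones: 0)
  rows 24-31 [p,q,r,s=0011]: 00000000  (ones: 0)
  rows 32-39 [p,q,r,s=0100]: 01010101  (ones: 4)
  rows 40-47 [p,q,r,s=0101]: 00000000  (ones: 0)
  rows 48-55 [p,q,r,s=0110]: 00000000  (ones: 0)
  rows 56-63 [p,q,r,s=0111]: 00000000  (ones: 0)
  rows 64-71 [p,q,r,s=1000]: 10001000  (ones: 2)
  rows 72-79 [p,q,r,s=1001]: 10001000  (ones: 2)
  rows 80-87 [p,q,r,s=1010]: 10001000  (ones: 2)
  rows 88-95 [p,q,r,s=1011]: 10001000  (ones: 2)
  rows 96-103 [p,q,r,s=1100]: 00000000  (ones: 0)
  rows 104-111 [p,q,r,s=1101]: 00000000  (ones: 0)
  rows 112-119 [p,q,r,s=1110]: 00000000  (ones: 0)
  rows 120-127 [p,q,r,s=1111]: 00000000  (ones: 0)
Disagreements = 0+0+0+0+4+0+0+0+2+2+2+2+0+0+0+0 = 12

12


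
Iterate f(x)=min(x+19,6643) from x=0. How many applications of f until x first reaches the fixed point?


Step 1: x=0, cap=6643, increment=19
Step 2: x grows by 19 each step until capped at 6643; fixed point is x=6643
Step 3: iterations = ceil(6643/19) = 350

350


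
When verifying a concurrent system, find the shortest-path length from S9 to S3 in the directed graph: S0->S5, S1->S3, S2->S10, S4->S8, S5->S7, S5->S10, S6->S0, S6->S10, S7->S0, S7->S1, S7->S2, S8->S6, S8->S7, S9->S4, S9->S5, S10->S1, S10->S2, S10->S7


BFS layer-by-layer from S9:
  dist 0: {S9}
  dist 1: {S4, S5}
  dist 2: {S7, S8, S10}
  dist 3: {S0, S1, S2, S6}
  dist 4: {S3}
  -> S3 reached at distance 4
Shortest path length = 4

4


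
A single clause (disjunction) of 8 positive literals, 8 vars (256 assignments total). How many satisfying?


Step 1: Total=2^8=256
Step 2: Unsat when all 8 false: 2^0=1
Step 3: Sat=256-1=255

255


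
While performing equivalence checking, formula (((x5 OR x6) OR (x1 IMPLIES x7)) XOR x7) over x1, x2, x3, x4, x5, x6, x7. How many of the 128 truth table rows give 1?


Formula: (((x5 OR x6) OR (x1 IMPLIES x7)) XOR x7) over 7 vars (128 rows)
Evaluate each row (x1, x2, x3, x4, x5, x6, x7 as bits, MSB first):
  row 0 [0000000]: (((0 OR 0) OR (0 IMPLIES 0)) XOR 0) -> 1
  row 1 [0000001]: (((0 OR 0) OR (0 IMPLIES 1)) XOR 1) -> 0
  row 2 [0000010]: (((0 OR 1) OR (0 IMPLIES 0)) XOR 0) -> 1
  row 3 [0000011]: (((0 OR 1) OR (0 IMPLIES 1)) XOR 1) -> 0
  row 4 [0000100]: (((1 OR 0) OR (0 IMPLIES 0)) XOR 0) -> 1
  (every remaining row is evaluated the same way; all 128 results are listed next)
Full result column, 8 rows per line (x1,x2,x3,x4 fixed per line; x5,x6,x7 runs 000..111 left to right):
  rows 0-7 [x1,x2,x3,x4=0000]: 10101010  (ones: 4)
  rows 8-15 [x1,x2,x3,x4=0001]: 10101010  (ones: 4)
  rows 16-23 [x1,x2,x3,x4=0010]: 10101010  (ones: 4)
  rows 24-31 [x1,x2,x3,x4=0011]: 10101010  (ones: 4)
  rows 32-39 [x1,x2,x3,x4=0100]: 10101010  (ones: 4)
  rows 40-47 [x1,x2,x3,x4=0101]: 10101010  (ones: 4)
  rows 48-55 [x1,x2,x3,x4=0110]: 10101010  (ones: 4)
  rows 56-63 [x1,x2,x3,x4=0111]: 10101010  (ones: 4)
  rows 64-71 [x1,x2,x3,x4=1000]: 00101010  (ones: 3)
  rows 72-79 [x1,x2,x3,x4=1001]: 00101010  (ones: 3)
  rows 80-87 [x1,x2,x3,x4=1010]: 00101010  (ones: 3)
  rows 88-95 [x1,x2,x3,x4=1011]: 00101010  (ones: 3)
  rows 96-103 [x1,x2,x3,x4=1100]: 00101010  (ones: 3)
  rows 104-111 [x1,x2,x3,x4=1101]: 00101010  (ones: 3)
  rows 112-119 [x1,x2,x3,x4=1110]: 00101010  (ones: 3)
  rows 120-127 [x1,x2,x3,x4=1111]: 00101010  (ones: 3)
Count of 1-rows = 4+4+4+4+4+4+4+4+3+3+3+3+3+3+3+3 = 56

56


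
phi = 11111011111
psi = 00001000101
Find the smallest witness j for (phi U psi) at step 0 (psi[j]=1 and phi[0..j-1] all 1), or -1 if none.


(phi U psi) at 0: need smallest j with psi[j]=1 and phi[i]=1 for all i in [0,j).
Scan from step 0:
  step 0: phi=1, psi=0 -> continue
  step 1: phi=1, psi=0 -> continue
  step 2: phi=1, psi=0 -> continue
  step 3: phi=1, psi=0 -> continue
  step 4: psi=1 and phi held for [0,4) -> witness found
Witness step = 4

4


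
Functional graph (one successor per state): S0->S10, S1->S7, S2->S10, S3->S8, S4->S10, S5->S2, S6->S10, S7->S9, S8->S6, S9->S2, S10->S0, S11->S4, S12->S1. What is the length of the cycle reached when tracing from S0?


Trace from S0 until a state repeats:
  S0 -> S10 -> S0
S0 first seen at step 0, revisited at step 2.
Cycle length = 2 - 0 = 2

2
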